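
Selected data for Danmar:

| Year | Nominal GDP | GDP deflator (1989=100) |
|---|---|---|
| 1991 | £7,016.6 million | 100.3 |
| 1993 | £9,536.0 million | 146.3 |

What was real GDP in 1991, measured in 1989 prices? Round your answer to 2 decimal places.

£6,995.61 million

Real GDP = Nominal / (GDP deflator/100) = 7016.6 / 1.003 = 6995.61.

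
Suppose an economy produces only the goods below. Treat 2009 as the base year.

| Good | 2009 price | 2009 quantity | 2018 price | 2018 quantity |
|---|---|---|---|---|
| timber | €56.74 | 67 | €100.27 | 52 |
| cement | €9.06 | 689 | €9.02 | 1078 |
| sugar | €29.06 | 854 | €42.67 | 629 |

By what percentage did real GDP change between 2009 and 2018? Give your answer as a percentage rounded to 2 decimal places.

-11.09%

Real GDP 2009 = Nominal GDP 2009 = 56.74·67 + 9.06·689 + 29.06·854 = 34861.16.
Real GDP 2018 (at 2009 prices) = 56.74·52 + 9.06·1078 + 29.06·629 = 30995.90.
Real growth = 30995.90/34861.16 − 1 = -0.1109.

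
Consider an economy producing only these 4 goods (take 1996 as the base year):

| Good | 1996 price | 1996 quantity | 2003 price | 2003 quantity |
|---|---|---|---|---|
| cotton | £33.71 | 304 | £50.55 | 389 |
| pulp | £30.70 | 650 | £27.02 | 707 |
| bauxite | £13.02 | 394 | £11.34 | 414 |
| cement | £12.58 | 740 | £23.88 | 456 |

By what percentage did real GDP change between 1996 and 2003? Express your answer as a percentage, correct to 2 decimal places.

2.92%

Real GDP 1996 = Nominal GDP 1996 = 33.71·304 + 30.70·650 + 13.02·394 + 12.58·740 = 44641.92.
Real GDP 2003 (at 1996 prices) = 33.71·389 + 30.70·707 + 13.02·414 + 12.58·456 = 45944.85.
Real growth = 45944.85/44641.92 − 1 = 0.0292.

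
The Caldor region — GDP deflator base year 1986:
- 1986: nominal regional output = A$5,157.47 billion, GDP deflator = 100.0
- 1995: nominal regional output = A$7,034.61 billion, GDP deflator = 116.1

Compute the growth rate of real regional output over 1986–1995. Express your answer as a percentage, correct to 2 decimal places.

Deflate each year: 1986 → 5157.47/1.000 = 5157.47; 1995 → 7034.61/1.161 = 6059.10.
So real regional output changed by 6059.10/5157.47 − 1 = 0.1748, i.e. 17.48%.

17.48%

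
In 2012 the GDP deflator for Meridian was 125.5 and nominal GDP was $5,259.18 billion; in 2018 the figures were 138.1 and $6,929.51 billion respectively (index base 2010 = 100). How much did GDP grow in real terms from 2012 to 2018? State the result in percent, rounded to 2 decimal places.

19.74%

Deflate each year: 2012 → 5259.18/1.255 = 4190.58; 2018 → 6929.51/1.381 = 5017.75.
So real GDP changed by 5017.75/4190.58 − 1 = 0.1974, i.e. 19.74%.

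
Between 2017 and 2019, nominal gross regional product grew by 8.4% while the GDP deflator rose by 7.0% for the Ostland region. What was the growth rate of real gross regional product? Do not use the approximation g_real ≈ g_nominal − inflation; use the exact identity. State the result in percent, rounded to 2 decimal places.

1.31%

(1 + g_nom) = (1 + g_real)(1 + π), so g_real = 1.0840 / 1.0700 − 1 = 0.01308.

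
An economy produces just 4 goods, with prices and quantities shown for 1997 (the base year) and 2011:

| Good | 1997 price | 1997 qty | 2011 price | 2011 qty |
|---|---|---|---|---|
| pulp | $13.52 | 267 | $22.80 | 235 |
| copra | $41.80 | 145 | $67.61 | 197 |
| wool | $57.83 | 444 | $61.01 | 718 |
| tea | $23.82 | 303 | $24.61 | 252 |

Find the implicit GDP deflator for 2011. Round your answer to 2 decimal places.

Nominal GDP 2011 = 22.80·235 + 67.61·197 + 61.01·718 + 24.61·252 = 68684.07.
Real GDP 2011 (at 1997 prices) = 13.52·235 + 41.80·197 + 57.83·718 + 23.82·252 = 58936.38.
Deflator = Nominal/Real × 100 = 68684.07/58936.38 × 100 = 116.539.

116.54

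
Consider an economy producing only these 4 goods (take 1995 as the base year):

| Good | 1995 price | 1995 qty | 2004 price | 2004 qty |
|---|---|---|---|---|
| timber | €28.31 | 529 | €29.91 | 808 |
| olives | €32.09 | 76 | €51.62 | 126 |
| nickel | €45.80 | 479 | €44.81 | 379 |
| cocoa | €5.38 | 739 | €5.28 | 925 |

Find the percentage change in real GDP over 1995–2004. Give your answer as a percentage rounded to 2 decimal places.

13.67%

Real GDP 1995 = Nominal GDP 1995 = 28.31·529 + 32.09·76 + 45.80·479 + 5.38·739 = 43328.85.
Real GDP 2004 (at 1995 prices) = 28.31·808 + 32.09·126 + 45.80·379 + 5.38·925 = 49252.52.
Real growth = 49252.52/43328.85 − 1 = 0.1367.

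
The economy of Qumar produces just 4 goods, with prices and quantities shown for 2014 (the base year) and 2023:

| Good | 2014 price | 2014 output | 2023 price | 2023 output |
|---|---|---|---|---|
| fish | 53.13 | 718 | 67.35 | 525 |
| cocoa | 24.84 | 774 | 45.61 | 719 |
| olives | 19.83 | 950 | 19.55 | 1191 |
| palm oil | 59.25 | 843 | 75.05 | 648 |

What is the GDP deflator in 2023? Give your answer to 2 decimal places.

Nominal GDP 2023 = 67.35·525 + 45.61·719 + 19.55·1191 + 75.05·648 = 140068.79.
Real GDP 2023 (at 2014 prices) = 53.13·525 + 24.84·719 + 19.83·1191 + 59.25·648 = 107764.74.
Deflator = Nominal/Real × 100 = 140068.79/107764.74 × 100 = 129.976.

129.98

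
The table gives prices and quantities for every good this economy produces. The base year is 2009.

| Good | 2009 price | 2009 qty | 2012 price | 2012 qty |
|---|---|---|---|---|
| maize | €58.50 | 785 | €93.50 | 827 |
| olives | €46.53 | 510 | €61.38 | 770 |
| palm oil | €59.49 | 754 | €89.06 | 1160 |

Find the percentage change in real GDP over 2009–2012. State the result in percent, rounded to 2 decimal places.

Real GDP 2009 = Nominal GDP 2009 = 58.50·785 + 46.53·510 + 59.49·754 = 114508.26.
Real GDP 2012 (at 2009 prices) = 58.50·827 + 46.53·770 + 59.49·1160 = 153216.00.
Real growth = 153216.00/114508.26 − 1 = 0.3380.

33.80%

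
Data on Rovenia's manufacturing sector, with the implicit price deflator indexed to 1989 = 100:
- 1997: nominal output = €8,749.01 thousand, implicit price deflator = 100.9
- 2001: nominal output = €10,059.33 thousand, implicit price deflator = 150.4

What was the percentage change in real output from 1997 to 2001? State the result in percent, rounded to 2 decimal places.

-22.86%

Deflate each year: 1997 → 8749.01/1.009 = 8670.97; 2001 → 10059.33/1.504 = 6688.38.
So real output changed by 6688.38/8670.97 − 1 = -0.2286, i.e. -22.86%.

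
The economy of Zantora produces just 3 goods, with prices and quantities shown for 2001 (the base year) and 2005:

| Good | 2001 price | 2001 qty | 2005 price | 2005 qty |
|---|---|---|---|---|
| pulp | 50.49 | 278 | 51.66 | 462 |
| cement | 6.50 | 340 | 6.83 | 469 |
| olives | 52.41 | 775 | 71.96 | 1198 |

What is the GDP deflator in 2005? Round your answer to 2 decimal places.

Nominal GDP 2005 = 51.66·462 + 6.83·469 + 71.96·1198 = 113278.27.
Real GDP 2005 (at 2001 prices) = 50.49·462 + 6.50·469 + 52.41·1198 = 89162.06.
Deflator = Nominal/Real × 100 = 113278.27/89162.06 × 100 = 127.048.

127.05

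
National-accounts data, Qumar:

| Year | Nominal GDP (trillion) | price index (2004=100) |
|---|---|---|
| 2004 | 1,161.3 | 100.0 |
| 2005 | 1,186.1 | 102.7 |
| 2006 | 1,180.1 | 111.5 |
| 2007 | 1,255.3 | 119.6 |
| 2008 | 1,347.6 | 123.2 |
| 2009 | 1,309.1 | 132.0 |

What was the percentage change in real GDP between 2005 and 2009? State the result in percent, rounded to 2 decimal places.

Real GDP 2005 = 1186.1/1.027 = 1154.92.
Real GDP 2009 = 1309.1/1.320 = 991.74.
Change = 991.74/1154.92 − 1 = -0.1413.

-14.13%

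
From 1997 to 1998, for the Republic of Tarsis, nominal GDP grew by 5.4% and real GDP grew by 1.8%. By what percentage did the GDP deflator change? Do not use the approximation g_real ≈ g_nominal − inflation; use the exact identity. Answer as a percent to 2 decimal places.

3.54%

(1 + g_nom) = (1 + g_real)(1 + π), so π = 1.0540 / 1.0180 − 1 = 0.03536.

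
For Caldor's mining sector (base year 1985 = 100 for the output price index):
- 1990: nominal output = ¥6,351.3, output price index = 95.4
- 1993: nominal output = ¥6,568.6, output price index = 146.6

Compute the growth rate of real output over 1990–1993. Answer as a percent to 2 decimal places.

-32.70%

Real output 1990 = 6351.3 / 0.954 = 6657.55.
Real output 1993 = 6568.6 / 1.466 = 4480.63.
Real growth = 4480.63 / 6657.55 − 1 = -0.3270.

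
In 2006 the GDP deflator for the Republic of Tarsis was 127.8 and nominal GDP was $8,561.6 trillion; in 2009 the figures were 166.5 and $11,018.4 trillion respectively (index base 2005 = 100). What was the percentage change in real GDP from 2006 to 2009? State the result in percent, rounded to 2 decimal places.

Real GDP 2006 = 8561.6 / 1.278 = 6699.22.
Real GDP 2009 = 11018.4 / 1.665 = 6617.66.
Real growth = 6617.66 / 6699.22 − 1 = -0.0122.

-1.22%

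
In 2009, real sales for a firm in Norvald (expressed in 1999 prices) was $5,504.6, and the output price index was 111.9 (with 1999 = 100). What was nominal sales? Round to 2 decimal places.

Nominal sales = Real × (output price index/100) = 5504.6 × 1.119 = 6159.65.

$6,159.65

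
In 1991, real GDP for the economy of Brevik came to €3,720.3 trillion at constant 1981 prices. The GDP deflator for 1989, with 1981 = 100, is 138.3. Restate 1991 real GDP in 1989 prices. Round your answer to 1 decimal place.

€5,145.2 trillion

Real GDP in 1989 prices = Real GDP in 1981 prices × (P_1989/P_1981) = 3720.3 × 1.383 = 5145.17.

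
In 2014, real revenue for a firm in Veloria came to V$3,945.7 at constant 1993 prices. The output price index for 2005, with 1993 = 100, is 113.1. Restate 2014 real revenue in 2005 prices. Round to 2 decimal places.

V$4,462.59

Real revenue in 2005 prices = Real revenue in 1993 prices × (P_2005/P_1993) = 3945.7 × 1.131 = 4462.59.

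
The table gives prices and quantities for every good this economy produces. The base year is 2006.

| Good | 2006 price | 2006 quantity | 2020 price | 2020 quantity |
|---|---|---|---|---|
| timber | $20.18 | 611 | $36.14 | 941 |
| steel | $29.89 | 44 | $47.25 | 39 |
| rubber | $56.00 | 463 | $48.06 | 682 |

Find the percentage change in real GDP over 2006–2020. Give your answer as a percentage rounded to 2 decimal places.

47.44%

Real GDP 2006 = Nominal GDP 2006 = 20.18·611 + 29.89·44 + 56.00·463 = 39573.14.
Real GDP 2020 (at 2006 prices) = 20.18·941 + 29.89·39 + 56.00·682 = 58347.09.
Real growth = 58347.09/39573.14 − 1 = 0.4744.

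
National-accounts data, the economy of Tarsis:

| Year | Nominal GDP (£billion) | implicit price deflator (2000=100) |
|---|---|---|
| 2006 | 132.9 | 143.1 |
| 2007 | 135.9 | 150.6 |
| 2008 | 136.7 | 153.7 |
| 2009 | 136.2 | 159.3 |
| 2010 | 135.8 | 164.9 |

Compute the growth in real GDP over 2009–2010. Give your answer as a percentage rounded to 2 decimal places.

-3.68%

Real GDP 2009 = 136.2/1.593 = 85.50.
Real GDP 2010 = 135.8/1.649 = 82.35.
Change = 82.35/85.50 − 1 = -0.0368.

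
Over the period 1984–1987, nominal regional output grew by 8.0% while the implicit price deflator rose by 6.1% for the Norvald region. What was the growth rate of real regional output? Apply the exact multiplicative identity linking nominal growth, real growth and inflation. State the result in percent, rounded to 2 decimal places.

1.79%

(1 + g_nom) = (1 + g_real)(1 + π), so g_real = 1.0800 / 1.0610 − 1 = 0.01791.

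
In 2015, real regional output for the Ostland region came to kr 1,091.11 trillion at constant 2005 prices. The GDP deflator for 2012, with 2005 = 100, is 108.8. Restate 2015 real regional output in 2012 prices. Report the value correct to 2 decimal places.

kr 1,187.13 trillion

Real regional output in 2012 prices = Real regional output in 2005 prices × (P_2012/P_2005) = 1091.11 × 1.088 = 1187.13.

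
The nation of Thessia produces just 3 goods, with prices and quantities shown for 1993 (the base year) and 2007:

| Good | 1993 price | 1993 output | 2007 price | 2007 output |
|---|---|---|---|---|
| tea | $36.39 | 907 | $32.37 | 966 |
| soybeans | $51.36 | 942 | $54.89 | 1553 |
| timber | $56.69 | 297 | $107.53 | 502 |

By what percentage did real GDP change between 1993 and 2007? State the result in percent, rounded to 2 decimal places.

Real GDP 1993 = Nominal GDP 1993 = 36.39·907 + 51.36·942 + 56.69·297 = 98223.78.
Real GDP 2007 (at 1993 prices) = 36.39·966 + 51.36·1553 + 56.69·502 = 143373.20.
Real growth = 143373.20/98223.78 − 1 = 0.4597.

45.97%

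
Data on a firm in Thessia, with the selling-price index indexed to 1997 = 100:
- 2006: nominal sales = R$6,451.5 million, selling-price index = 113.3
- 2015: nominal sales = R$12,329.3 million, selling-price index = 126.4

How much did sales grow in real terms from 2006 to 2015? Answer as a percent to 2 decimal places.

Deflate each year: 2006 → 6451.5/1.133 = 5694.17; 2015 → 12329.3/1.264 = 9754.19.
So real sales changed by 9754.19/5694.17 − 1 = 0.7130, i.e. 71.30%.

71.30%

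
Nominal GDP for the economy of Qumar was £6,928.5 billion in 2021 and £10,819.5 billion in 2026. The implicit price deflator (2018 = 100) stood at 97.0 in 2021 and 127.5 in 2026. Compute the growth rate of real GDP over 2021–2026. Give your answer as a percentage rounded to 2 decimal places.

18.80%

Real GDP 2021 = 6928.5 / 0.970 = 7142.78.
Real GDP 2026 = 10819.5 / 1.275 = 8485.88.
Real growth = 8485.88 / 7142.78 − 1 = 0.1880.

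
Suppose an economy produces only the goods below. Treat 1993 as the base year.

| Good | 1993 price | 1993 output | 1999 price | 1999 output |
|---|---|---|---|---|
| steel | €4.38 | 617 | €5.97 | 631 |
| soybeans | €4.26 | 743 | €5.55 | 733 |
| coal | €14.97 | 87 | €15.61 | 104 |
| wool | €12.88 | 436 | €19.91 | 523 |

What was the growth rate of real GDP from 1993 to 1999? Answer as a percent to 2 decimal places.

Real GDP 1993 = Nominal GDP 1993 = 4.38·617 + 4.26·743 + 14.97·87 + 12.88·436 = 12785.71.
Real GDP 1999 (at 1993 prices) = 4.38·631 + 4.26·733 + 14.97·104 + 12.88·523 = 14179.48.
Real growth = 14179.48/12785.71 − 1 = 0.1090.

10.90%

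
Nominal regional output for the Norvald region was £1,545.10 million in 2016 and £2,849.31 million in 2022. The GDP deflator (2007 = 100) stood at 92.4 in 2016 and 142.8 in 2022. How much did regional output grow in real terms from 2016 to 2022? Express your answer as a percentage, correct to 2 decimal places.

19.32%

Deflate each year: 2016 → 1545.10/0.924 = 1672.19; 2022 → 2849.31/1.428 = 1995.32.
So real regional output changed by 1995.32/1672.19 − 1 = 0.1932, i.e. 19.32%.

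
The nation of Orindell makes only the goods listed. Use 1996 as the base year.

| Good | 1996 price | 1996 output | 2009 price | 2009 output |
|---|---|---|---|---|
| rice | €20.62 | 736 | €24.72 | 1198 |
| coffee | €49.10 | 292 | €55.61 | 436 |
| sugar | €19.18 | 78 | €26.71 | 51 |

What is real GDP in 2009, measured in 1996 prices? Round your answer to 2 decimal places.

€47088.54

Real GDP 2009 = Σ (p_1996 × q_2009) = 20.62·1198 + 49.10·436 + 19.18·51 = 47088.54.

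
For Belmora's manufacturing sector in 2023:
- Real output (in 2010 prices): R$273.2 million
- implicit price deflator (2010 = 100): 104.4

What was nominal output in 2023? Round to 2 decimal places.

R$285.22 million

Nominal output = Real × (implicit price deflator/100) = 273.2 × 1.044 = 285.22.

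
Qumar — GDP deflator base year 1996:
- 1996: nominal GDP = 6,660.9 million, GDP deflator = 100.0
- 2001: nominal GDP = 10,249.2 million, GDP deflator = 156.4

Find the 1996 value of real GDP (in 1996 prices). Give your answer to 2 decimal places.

6,660.90 million

Real GDP = Nominal / (GDP deflator/100) = 6660.9 / 1.000 = 6660.90.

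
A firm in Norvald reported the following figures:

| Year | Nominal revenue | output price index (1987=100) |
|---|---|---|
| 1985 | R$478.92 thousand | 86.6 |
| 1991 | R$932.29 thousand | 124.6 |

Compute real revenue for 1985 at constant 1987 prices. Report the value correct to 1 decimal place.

R$553.0 thousand

Real revenue = Nominal / (output price index/100) = 478.92 / 0.866 = 553.03.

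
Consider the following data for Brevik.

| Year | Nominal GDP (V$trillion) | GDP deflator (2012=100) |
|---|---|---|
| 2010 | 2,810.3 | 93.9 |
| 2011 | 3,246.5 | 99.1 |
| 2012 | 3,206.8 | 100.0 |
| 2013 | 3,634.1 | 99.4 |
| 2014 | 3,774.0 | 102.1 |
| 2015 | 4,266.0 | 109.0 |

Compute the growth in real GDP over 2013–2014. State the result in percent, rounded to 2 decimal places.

1.10%

Real GDP 2013 = 3634.1/0.994 = 3656.04.
Real GDP 2014 = 3774.0/1.021 = 3696.38.
Change = 3696.38/3656.04 − 1 = 0.0110.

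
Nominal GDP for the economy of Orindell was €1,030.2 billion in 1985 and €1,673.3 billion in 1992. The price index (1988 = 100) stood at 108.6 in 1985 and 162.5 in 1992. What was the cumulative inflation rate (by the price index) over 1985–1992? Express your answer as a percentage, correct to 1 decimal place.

Price-level change = 162.5 / 108.6 − 1 = 0.4963.

49.6%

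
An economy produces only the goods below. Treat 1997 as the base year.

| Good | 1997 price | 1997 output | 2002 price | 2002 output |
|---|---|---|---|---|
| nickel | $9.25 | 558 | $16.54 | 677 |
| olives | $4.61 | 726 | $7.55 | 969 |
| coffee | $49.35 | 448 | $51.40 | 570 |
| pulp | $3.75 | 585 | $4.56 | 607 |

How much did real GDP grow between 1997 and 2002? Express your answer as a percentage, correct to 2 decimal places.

Real GDP 1997 = Nominal GDP 1997 = 9.25·558 + 4.61·726 + 49.35·448 + 3.75·585 = 32810.91.
Real GDP 2002 (at 1997 prices) = 9.25·677 + 4.61·969 + 49.35·570 + 3.75·607 = 41135.09.
Real growth = 41135.09/32810.91 − 1 = 0.2537.

25.37%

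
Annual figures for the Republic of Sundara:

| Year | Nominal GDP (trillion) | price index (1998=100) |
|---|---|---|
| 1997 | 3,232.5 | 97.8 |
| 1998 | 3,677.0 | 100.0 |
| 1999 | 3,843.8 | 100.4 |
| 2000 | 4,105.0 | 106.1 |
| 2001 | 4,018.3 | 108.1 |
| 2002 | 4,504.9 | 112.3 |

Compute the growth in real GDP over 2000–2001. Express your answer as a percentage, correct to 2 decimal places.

Real GDP 2000 = 4105.0/1.061 = 3868.99.
Real GDP 2001 = 4018.3/1.081 = 3717.21.
Change = 3717.21/3868.99 − 1 = -0.0392.

-3.92%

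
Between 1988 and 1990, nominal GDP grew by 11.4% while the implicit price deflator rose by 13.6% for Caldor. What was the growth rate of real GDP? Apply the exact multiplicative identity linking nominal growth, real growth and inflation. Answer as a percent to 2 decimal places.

-1.94%

(1 + g_nom) = (1 + g_real)(1 + π), so g_real = 1.1140 / 1.1360 − 1 = -0.01937.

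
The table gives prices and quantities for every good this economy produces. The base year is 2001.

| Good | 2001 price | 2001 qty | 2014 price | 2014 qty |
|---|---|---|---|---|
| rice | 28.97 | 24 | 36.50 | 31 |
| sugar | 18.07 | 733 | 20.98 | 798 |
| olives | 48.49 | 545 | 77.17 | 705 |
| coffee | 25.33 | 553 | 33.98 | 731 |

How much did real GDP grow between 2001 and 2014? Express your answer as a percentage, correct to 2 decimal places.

Real GDP 2001 = Nominal GDP 2001 = 28.97·24 + 18.07·733 + 48.49·545 + 25.33·553 = 54375.13.
Real GDP 2014 (at 2001 prices) = 28.97·31 + 18.07·798 + 48.49·705 + 25.33·731 = 68019.61.
Real growth = 68019.61/54375.13 − 1 = 0.2509.

25.09%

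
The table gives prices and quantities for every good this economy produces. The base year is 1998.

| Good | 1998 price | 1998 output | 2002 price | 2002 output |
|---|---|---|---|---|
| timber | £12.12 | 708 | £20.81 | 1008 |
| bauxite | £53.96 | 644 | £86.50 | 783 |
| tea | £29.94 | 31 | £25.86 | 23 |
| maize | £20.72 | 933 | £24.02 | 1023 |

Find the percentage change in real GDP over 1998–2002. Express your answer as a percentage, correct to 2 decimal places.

Real GDP 1998 = Nominal GDP 1998 = 12.12·708 + 53.96·644 + 29.94·31 + 20.72·933 = 63591.10.
Real GDP 2002 (at 1998 prices) = 12.12·1008 + 53.96·783 + 29.94·23 + 20.72·1023 = 76352.82.
Real growth = 76352.82/63591.10 − 1 = 0.2007.

20.07%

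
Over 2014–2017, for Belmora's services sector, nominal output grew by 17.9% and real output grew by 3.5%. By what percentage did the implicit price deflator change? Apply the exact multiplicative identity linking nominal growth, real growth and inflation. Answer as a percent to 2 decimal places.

13.91%

(1 + g_nom) = (1 + g_real)(1 + π), so π = 1.1790 / 1.0350 − 1 = 0.13913.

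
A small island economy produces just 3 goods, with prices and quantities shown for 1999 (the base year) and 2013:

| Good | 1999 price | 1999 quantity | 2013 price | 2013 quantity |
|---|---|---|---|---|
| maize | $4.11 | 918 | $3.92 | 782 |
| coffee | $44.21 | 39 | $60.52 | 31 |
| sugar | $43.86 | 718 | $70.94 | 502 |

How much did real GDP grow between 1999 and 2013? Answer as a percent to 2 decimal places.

-28.08%

Real GDP 1999 = Nominal GDP 1999 = 4.11·918 + 44.21·39 + 43.86·718 = 36988.65.
Real GDP 2013 (at 1999 prices) = 4.11·782 + 44.21·31 + 43.86·502 = 26602.25.
Real growth = 26602.25/36988.65 − 1 = -0.2808.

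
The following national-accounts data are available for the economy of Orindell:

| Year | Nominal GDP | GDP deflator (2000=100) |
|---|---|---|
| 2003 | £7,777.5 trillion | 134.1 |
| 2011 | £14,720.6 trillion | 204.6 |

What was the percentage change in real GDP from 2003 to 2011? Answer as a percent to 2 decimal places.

24.05%

Real GDP 2003 = 7777.5 / 1.341 = 5799.78.
Real GDP 2011 = 14720.6 / 2.046 = 7194.82.
Real growth = 7194.82 / 5799.78 − 1 = 0.2405.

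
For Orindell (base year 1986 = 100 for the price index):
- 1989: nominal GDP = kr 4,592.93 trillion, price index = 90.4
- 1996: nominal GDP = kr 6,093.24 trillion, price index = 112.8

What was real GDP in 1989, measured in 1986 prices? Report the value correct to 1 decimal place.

Real GDP = Nominal / (price index/100) = 4592.93 / 0.904 = 5080.67.

kr 5,080.7 trillion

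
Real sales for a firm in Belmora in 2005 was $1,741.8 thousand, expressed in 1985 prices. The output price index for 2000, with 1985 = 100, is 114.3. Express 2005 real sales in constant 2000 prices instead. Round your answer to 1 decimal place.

$1,990.9 thousand

Real sales in 2000 prices = Real sales in 1985 prices × (P_2000/P_1985) = 1741.8 × 1.143 = 1990.88.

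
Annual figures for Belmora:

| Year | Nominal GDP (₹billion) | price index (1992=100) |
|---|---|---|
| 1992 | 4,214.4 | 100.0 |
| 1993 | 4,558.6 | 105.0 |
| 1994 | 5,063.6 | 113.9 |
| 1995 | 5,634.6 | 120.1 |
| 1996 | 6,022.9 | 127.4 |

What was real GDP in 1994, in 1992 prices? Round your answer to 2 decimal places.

₹4,445.65 billion

Real GDP 1994 = 5063.6 / 1.139 = 4445.65.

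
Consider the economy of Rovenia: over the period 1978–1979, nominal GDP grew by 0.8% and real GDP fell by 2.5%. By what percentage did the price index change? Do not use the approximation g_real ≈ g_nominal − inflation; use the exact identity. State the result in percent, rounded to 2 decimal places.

(1 + g_nom) = (1 + g_real)(1 + π), so π = 1.0080 / 0.9750 − 1 = 0.03385.

3.38%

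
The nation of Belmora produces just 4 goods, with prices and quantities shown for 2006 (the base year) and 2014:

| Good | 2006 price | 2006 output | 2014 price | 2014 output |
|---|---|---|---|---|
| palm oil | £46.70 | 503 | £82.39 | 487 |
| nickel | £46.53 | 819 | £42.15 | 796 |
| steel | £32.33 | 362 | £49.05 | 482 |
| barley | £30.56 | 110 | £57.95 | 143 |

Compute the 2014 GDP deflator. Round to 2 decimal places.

132.45

Nominal GDP 2014 = 82.39·487 + 42.15·796 + 49.05·482 + 57.95·143 = 105604.28.
Real GDP 2014 (at 2006 prices) = 46.70·487 + 46.53·796 + 32.33·482 + 30.56·143 = 79733.92.
Deflator = Nominal/Real × 100 = 105604.28/79733.92 × 100 = 132.446.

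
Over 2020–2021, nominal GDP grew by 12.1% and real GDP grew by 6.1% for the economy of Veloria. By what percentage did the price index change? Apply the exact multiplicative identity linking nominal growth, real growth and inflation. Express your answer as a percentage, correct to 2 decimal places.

5.66%

(1 + g_nom) = (1 + g_real)(1 + π), so π = 1.1210 / 1.0610 − 1 = 0.05655.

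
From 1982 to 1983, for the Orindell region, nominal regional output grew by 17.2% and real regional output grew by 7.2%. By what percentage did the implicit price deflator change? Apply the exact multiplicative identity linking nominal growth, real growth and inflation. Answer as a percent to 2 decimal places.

9.33%

(1 + g_nom) = (1 + g_real)(1 + π), so π = 1.1720 / 1.0720 − 1 = 0.09328.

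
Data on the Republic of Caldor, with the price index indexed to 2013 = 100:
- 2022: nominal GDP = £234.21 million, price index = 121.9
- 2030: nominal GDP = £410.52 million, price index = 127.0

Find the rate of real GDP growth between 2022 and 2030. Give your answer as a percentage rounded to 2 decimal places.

Deflate each year: 2022 → 234.21/1.219 = 192.13; 2030 → 410.52/1.270 = 323.24.
So real GDP changed by 323.24/192.13 − 1 = 0.6824, i.e. 68.24%.

68.24%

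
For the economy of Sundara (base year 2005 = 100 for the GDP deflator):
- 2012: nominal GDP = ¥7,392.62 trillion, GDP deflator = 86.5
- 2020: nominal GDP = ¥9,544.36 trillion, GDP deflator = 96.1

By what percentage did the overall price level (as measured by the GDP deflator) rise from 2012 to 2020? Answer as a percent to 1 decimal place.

11.1%

Price-level change = 96.1 / 86.5 − 1 = 0.1110.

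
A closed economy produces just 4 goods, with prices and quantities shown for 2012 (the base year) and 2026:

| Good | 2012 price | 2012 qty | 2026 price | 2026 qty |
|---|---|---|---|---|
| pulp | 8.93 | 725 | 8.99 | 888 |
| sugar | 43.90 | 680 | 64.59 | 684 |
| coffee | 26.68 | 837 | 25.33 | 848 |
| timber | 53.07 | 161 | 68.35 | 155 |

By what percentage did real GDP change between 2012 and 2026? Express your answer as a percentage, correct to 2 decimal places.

2.39%

Real GDP 2012 = Nominal GDP 2012 = 8.93·725 + 43.90·680 + 26.68·837 + 53.07·161 = 67201.68.
Real GDP 2026 (at 2012 prices) = 8.93·888 + 43.90·684 + 26.68·848 + 53.07·155 = 68807.93.
Real growth = 68807.93/67201.68 − 1 = 0.0239.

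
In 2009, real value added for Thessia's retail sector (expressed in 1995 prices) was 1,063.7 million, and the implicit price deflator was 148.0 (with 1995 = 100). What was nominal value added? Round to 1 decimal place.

1,574.3 million

Nominal value added = Real × (implicit price deflator/100) = 1063.7 × 1.480 = 1574.28.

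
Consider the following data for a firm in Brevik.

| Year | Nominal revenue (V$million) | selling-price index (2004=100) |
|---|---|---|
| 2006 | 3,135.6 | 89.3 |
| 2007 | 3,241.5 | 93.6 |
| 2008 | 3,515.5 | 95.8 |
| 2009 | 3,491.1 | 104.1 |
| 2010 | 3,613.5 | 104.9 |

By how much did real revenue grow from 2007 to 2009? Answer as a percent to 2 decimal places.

Real revenue 2007 = 3241.5/0.936 = 3463.14.
Real revenue 2009 = 3491.1/1.041 = 3353.60.
Change = 3353.60/3463.14 − 1 = -0.0316.

-3.16%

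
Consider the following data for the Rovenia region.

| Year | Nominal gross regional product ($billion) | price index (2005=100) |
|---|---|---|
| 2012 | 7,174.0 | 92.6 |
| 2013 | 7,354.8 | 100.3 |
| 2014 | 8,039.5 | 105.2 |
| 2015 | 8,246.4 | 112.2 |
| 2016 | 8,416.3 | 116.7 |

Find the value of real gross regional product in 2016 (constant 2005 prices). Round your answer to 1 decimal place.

Real gross regional product 2016 = 8416.3 / 1.167 = 7211.91.

$7,211.9 billion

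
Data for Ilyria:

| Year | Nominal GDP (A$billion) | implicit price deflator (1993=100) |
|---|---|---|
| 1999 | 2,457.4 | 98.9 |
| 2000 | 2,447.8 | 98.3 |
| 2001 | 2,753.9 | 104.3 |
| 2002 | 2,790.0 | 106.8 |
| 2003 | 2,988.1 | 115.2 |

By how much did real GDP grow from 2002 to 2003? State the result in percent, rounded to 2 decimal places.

Real GDP 2002 = 2790.0/1.068 = 2612.36.
Real GDP 2003 = 2988.1/1.152 = 2593.84.
Change = 2593.84/2612.36 − 1 = -0.0071.

-0.71%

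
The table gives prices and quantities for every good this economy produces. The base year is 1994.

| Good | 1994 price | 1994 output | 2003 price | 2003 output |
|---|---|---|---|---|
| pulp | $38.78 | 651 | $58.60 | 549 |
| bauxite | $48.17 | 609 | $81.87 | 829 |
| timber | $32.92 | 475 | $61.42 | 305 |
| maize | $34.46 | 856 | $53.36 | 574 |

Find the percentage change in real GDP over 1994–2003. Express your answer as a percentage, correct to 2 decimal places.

-8.70%

Real GDP 1994 = Nominal GDP 1994 = 38.78·651 + 48.17·609 + 32.92·475 + 34.46·856 = 99716.07.
Real GDP 2003 (at 1994 prices) = 38.78·549 + 48.17·829 + 32.92·305 + 34.46·574 = 91043.79.
Real growth = 91043.79/99716.07 − 1 = -0.0870.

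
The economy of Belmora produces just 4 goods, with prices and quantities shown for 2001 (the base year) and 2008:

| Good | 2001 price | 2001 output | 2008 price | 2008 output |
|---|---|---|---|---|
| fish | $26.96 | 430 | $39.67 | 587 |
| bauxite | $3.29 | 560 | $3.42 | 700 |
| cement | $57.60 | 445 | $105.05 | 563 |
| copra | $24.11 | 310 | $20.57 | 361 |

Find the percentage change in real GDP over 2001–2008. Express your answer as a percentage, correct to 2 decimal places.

27.33%

Real GDP 2001 = Nominal GDP 2001 = 26.96·430 + 3.29·560 + 57.60·445 + 24.11·310 = 46541.30.
Real GDP 2008 (at 2001 prices) = 26.96·587 + 3.29·700 + 57.60·563 + 24.11·361 = 59261.03.
Real growth = 59261.03/46541.30 − 1 = 0.2733.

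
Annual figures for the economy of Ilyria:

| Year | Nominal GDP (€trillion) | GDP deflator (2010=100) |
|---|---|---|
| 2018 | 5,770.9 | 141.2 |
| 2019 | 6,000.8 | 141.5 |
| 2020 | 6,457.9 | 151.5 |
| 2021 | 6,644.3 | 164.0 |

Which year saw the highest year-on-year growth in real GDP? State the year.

2019: real = 6000.8/1.415 = 4240.85; growth vs 2018 (4087.04) = 3.76%.
2020: real = 6457.9/1.515 = 4262.64; growth vs 2019 (4240.85) = 0.51%.
2021: real = 6644.3/1.640 = 4051.40; growth vs 2020 (4262.64) = -4.96%.

2019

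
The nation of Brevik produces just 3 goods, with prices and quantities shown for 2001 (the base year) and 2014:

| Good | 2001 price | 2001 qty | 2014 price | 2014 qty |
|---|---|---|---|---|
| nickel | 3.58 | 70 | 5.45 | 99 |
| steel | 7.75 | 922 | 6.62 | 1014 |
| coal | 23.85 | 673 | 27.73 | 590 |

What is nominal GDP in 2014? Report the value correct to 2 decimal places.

23612.93

Nominal GDP 2014 = Σ (p_2014 × q_2014) = 5.45·99 + 6.62·1014 + 27.73·590 = 23612.93.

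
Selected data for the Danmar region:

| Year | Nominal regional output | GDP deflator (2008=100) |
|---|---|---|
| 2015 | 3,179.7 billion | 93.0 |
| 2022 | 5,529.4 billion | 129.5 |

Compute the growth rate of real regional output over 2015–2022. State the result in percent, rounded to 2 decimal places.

Deflate each year: 2015 → 3179.7/0.930 = 3419.03; 2022 → 5529.4/1.295 = 4269.81.
So real regional output changed by 4269.81/3419.03 − 1 = 0.2488, i.e. 24.88%.

24.88%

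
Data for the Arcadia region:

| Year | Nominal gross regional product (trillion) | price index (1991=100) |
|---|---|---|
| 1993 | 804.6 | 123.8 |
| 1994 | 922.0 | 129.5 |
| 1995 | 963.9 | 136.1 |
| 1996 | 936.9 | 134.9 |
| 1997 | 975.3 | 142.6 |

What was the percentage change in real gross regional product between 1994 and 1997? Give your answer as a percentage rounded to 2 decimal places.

-3.94%

Real gross regional product 1994 = 922.0/1.295 = 711.97.
Real gross regional product 1997 = 975.3/1.426 = 683.94.
Change = 683.94/711.97 − 1 = -0.0394.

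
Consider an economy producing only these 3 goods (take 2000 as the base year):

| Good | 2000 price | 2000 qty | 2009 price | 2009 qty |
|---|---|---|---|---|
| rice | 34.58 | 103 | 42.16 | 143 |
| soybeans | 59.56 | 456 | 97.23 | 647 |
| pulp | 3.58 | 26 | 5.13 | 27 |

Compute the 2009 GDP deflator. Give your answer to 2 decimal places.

Nominal GDP 2009 = 42.16·143 + 97.23·647 + 5.13·27 = 69075.20.
Real GDP 2009 (at 2000 prices) = 34.58·143 + 59.56·647 + 3.58·27 = 43576.92.
Deflator = Nominal/Real × 100 = 69075.20/43576.92 × 100 = 158.513.

158.51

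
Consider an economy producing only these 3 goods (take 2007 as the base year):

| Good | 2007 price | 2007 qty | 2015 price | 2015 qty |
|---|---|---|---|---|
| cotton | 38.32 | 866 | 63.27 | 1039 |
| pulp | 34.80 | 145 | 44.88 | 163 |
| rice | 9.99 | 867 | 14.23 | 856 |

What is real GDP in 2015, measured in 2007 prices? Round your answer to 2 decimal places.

Real GDP 2015 = Σ (p_2007 × q_2015) = 38.32·1039 + 34.80·163 + 9.99·856 = 54038.32.

54038.32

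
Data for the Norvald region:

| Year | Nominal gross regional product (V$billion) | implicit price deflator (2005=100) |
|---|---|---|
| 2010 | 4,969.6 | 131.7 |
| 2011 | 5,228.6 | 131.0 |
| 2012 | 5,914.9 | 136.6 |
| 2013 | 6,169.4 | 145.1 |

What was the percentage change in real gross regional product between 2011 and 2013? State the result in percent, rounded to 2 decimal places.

6.53%

Real gross regional product 2011 = 5228.6/1.310 = 3991.30.
Real gross regional product 2013 = 6169.4/1.451 = 4251.83.
Change = 4251.83/3991.30 − 1 = 0.0653.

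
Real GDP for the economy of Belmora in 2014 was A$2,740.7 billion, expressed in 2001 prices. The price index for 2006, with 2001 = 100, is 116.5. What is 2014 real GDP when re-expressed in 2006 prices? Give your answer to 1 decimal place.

Real GDP in 2006 prices = Real GDP in 2001 prices × (P_2006/P_2001) = 2740.7 × 1.165 = 3192.92.

A$3,192.9 billion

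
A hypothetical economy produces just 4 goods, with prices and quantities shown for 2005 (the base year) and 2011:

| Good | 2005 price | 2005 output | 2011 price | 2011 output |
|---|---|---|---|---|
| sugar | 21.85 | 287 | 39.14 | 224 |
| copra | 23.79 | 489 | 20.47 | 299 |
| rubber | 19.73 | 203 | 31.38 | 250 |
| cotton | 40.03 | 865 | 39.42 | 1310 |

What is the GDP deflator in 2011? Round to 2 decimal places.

107.20

Nominal GDP 2011 = 39.14·224 + 20.47·299 + 31.38·250 + 39.42·1310 = 74373.09.
Real GDP 2011 (at 2005 prices) = 21.85·224 + 23.79·299 + 19.73·250 + 40.03·1310 = 69379.41.
Deflator = Nominal/Real × 100 = 74373.09/69379.41 × 100 = 107.198.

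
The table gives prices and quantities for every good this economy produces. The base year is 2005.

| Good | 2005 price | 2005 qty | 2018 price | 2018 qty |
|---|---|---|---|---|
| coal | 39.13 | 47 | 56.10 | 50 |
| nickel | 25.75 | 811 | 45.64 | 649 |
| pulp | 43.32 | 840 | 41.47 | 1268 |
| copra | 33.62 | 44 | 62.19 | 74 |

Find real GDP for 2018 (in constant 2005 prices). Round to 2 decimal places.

76085.89

Real GDP 2018 = Σ (p_2005 × q_2018) = 39.13·50 + 25.75·649 + 43.32·1268 + 33.62·74 = 76085.89.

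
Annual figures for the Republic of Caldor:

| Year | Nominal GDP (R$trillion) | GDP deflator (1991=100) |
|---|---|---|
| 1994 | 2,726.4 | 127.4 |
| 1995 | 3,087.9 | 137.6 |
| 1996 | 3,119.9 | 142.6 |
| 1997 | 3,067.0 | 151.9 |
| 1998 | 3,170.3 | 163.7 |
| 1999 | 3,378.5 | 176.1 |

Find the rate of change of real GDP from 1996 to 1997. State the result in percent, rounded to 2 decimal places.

-7.71%

Real GDP 1996 = 3119.9/1.426 = 2187.87.
Real GDP 1997 = 3067.0/1.519 = 2019.09.
Change = 2019.09/2187.87 − 1 = -0.0771.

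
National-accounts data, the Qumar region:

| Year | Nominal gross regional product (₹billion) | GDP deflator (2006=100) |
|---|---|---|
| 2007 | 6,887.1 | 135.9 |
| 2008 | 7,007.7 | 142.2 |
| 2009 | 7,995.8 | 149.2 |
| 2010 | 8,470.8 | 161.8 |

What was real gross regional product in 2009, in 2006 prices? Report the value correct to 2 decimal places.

₹5,359.12 billion

Real gross regional product 2009 = 7995.8 / 1.492 = 5359.12.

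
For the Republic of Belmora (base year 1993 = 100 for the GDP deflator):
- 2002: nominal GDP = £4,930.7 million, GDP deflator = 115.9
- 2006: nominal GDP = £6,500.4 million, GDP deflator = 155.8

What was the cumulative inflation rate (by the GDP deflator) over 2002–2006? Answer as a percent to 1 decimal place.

34.4%

Price-level change = 155.8 / 115.9 − 1 = 0.3443.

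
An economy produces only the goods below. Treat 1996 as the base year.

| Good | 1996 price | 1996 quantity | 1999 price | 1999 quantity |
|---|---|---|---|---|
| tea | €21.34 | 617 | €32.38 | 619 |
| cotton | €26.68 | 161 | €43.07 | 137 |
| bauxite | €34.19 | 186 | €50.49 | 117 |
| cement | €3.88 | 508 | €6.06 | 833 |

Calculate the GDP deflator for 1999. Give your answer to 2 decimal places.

153.13

Nominal GDP 1999 = 32.38·619 + 43.07·137 + 50.49·117 + 6.06·833 = 36899.12.
Real GDP 1999 (at 1996 prices) = 21.34·619 + 26.68·137 + 34.19·117 + 3.88·833 = 24096.89.
Deflator = Nominal/Real × 100 = 36899.12/24096.89 × 100 = 153.128.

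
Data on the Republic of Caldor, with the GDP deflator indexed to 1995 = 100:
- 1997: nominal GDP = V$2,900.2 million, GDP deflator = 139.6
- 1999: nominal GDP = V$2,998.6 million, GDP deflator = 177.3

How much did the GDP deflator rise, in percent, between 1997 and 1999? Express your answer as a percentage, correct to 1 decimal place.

27.0%

Price-level change = 177.3 / 139.6 − 1 = 0.2701.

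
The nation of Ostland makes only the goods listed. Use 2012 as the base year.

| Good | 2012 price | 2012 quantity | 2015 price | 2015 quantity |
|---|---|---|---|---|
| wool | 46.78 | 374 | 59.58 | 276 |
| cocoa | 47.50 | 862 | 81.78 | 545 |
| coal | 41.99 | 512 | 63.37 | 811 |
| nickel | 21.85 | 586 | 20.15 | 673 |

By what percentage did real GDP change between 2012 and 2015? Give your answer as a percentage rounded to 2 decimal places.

-5.59%

Real GDP 2012 = Nominal GDP 2012 = 46.78·374 + 47.50·862 + 41.99·512 + 21.85·586 = 92743.70.
Real GDP 2015 (at 2012 prices) = 46.78·276 + 47.50·545 + 41.99·811 + 21.85·673 = 87557.72.
Real growth = 87557.72/92743.70 − 1 = -0.0559.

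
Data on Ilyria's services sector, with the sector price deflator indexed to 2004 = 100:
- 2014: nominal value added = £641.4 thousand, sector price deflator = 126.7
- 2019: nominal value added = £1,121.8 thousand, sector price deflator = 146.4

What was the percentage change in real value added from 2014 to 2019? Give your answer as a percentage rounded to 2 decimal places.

51.36%

Deflate each year: 2014 → 641.4/1.267 = 506.24; 2019 → 1121.8/1.464 = 766.26.
So real value added changed by 766.26/506.24 − 1 = 0.5136, i.e. 51.36%.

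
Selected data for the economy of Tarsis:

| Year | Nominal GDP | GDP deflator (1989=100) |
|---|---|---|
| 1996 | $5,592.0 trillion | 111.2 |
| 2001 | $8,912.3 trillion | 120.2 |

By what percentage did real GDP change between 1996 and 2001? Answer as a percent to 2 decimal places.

Deflate each year: 1996 → 5592.0/1.112 = 5028.78; 2001 → 8912.3/1.202 = 7414.56.
So real GDP changed by 7414.56/5028.78 − 1 = 0.4744, i.e. 47.44%.

47.44%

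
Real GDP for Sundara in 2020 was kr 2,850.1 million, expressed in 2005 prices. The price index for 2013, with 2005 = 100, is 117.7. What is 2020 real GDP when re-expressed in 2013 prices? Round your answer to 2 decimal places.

kr 3,354.57 million

Real GDP in 2013 prices = Real GDP in 2005 prices × (P_2013/P_2005) = 2850.1 × 1.177 = 3354.57.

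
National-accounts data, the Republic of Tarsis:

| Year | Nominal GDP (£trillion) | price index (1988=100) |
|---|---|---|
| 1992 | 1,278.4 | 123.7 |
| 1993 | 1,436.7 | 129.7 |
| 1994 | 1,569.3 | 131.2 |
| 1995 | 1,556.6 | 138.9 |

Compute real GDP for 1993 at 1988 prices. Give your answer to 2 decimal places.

Real GDP 1993 = 1436.7 / 1.297 = 1107.71.

£1,107.71 trillion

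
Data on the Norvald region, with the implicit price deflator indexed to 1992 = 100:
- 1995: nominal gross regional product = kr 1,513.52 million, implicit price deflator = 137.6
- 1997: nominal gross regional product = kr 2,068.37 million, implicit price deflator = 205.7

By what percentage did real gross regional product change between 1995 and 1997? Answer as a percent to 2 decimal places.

Real gross regional product 1995 = 1513.52 / 1.376 = 1099.94.
Real gross regional product 1997 = 2068.37 / 2.057 = 1005.53.
Real growth = 1005.53 / 1099.94 − 1 = -0.0858.

-8.58%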